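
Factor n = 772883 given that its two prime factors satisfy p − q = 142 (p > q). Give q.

811

Since p = q + 142, we have 772883 = q(q + 142), so q² + 142q − 772883 = 0.
Discriminant: 142² + 4·772883 = 20164 + 3091532 = 3111696; √3111696 = 1764.
q = (−142 + 1764)/2 = 811, and p = q + 142 = 953.
Check: 811 · 953 = 772883.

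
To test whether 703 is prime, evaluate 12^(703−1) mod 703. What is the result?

1

12^1 ≡ 12 (mod 703)
12^2 ≡ 12^2 = 144 ≡ 144 (mod 703)
12^4 ≡ 144^2 = 20736 ≡ 349 (mod 703)
12^8 ≡ 349^2 = 121801 ≡ 182 (mod 703)
12^16 ≡ 182^2 = 33124 ≡ 83 (mod 703)
12^32 ≡ 83^2 = 6889 ≡ 562 (mod 703)
12^64 ≡ 562^2 = 315844 ≡ 197 (mod 703)
12^128 ≡ 197^2 = 38809 ≡ 144 (mod 703)
12^256 ≡ 144^2 = 20736 ≡ 349 (mod 703)
12^512 ≡ 349^2 = 121801 ≡ 182 (mod 703)
702 = 512 + 128 + 32 + 16 + 8 + 4 + 2 in binary powers of 2.
So 12^702 ≡ 182 · 144 · 562 · 83 · 182 · 349 · 144 ≡ 1 (mod 703).
Since the result is 1, base 12 gives no evidence that 703 is composite.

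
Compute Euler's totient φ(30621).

Factor: 30621 = 3 · 59 · 173.
φ(30621) = (3−1) · (59−1) · (173−1) = 2 · 58 · 172 = 19952.

19952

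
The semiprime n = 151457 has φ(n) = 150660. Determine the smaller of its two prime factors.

311

φ(n) = (p−1)(q−1) = n − (p+q) + 1, so p + q = 151457 − 150660 + 1 = 798.
p and q are the roots of t² − 798t + 151457 = 0.
Discriminant: 798² − 4·151457 = 636804 − 605828 = 30976; √30976 = 176.
q = (798 − 176)/2 = 311, p = (798 + 176)/2 = 487.
Check: 311 · 487 = 151457.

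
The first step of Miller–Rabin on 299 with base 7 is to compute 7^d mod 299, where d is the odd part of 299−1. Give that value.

299 − 1 = 298 = 2^1 · 149, so d = 149.
7^1 ≡ 7 (mod 299)
7^2 ≡ 7^2 = 49 ≡ 49 (mod 299)
7^4 ≡ 49^2 = 2401 ≡ 9 (mod 299)
7^8 ≡ 9^2 = 81 ≡ 81 (mod 299)
7^16 ≡ 81^2 = 6561 ≡ 282 (mod 299)
7^32 ≡ 282^2 = 79524 ≡ 289 (mod 299)
7^64 ≡ 289^2 = 83521 ≡ 100 (mod 299)
7^128 ≡ 100^2 = 10000 ≡ 133 (mod 299)
149 = 128 + 16 + 4 + 1 in binary powers of 2.
So 7^149 ≡ 133 · 282 · 9 · 7 ≡ 180 (mod 299).
Squaring chain: 180; never reaches −1, so base 7 is a Miller–Rabin witness that 299 is composite.

180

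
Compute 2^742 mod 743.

2^1 ≡ 2 (mod 743)
2^2 ≡ 2^2 = 4 ≡ 4 (mod 743)
2^4 ≡ 4^2 = 16 ≡ 16 (mod 743)
2^8 ≡ 16^2 = 256 ≡ 256 (mod 743)
2^16 ≡ 256^2 = 65536 ≡ 152 (mod 743)
2^32 ≡ 152^2 = 23104 ≡ 71 (mod 743)
2^64 ≡ 71^2 = 5041 ≡ 583 (mod 743)
2^128 ≡ 583^2 = 339889 ≡ 338 (mod 743)
2^256 ≡ 338^2 = 114244 ≡ 565 (mod 743)
2^512 ≡ 565^2 = 319225 ≡ 478 (mod 743)
742 = 512 + 128 + 64 + 32 + 4 + 2 in binary powers of 2.
So 2^742 ≡ 478 · 338 · 583 · 71 · 16 · 4 ≡ 1 (mod 743).
Since the result is 1, base 2 gives no evidence that 743 is composite.

1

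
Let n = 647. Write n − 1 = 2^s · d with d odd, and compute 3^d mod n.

1

647 − 1 = 646 = 2^1 · 323, so d = 323.
3^1 ≡ 3 (mod 647)
3^2 ≡ 3^2 = 9 ≡ 9 (mod 647)
3^4 ≡ 9^2 = 81 ≡ 81 (mod 647)
3^8 ≡ 81^2 = 6561 ≡ 91 (mod 647)
3^16 ≡ 91^2 = 8281 ≡ 517 (mod 647)
3^32 ≡ 517^2 = 267289 ≡ 78 (mod 647)
3^64 ≡ 78^2 = 6084 ≡ 261 (mod 647)
3^128 ≡ 261^2 = 68121 ≡ 186 (mod 647)
3^256 ≡ 186^2 = 34596 ≡ 305 (mod 647)
323 = 256 + 64 + 2 + 1 in binary powers of 2.
So 3^323 ≡ 305 · 261 · 9 · 3 ≡ 1 (mod 647).
Since 3^d ≡ 1 (mod 647), base 3 does not prove 647 composite.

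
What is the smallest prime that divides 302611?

302611 is odd.
Digit sum 13, not divisible by 3.
Ends in 1: not divisible by 5.
7: 302611 = 7·43230 + 1
11: 302611 = 11·27510 + 1
13: 302611 = 13·23277 + 10
17: 302611 = 17·17800 + 11
19: 302611 = 19·15926 + 17
23: 302611 = 23·13157

23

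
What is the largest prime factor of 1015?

29

1015 = 5 · 203
203 = 7 · 29
29 is prime.
So 1015 = 5 · 7 · 29; the largest prime factor is 29.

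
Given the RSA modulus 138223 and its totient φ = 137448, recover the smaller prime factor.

277

φ(n) = (p−1)(q−1) = n − (p+q) + 1, so p + q = 138223 − 137448 + 1 = 776.
p and q are the roots of t² − 776t + 138223 = 0.
Discriminant: 776² − 4·138223 = 602176 − 552892 = 49284; √49284 = 222.
q = (776 − 222)/2 = 277, p = (776 + 222)/2 = 499.
Check: 277 · 499 = 138223.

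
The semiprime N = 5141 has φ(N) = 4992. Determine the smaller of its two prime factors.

φ(n) = (p−1)(q−1) = n − (p+q) + 1, so p + q = 5141 − 4992 + 1 = 150.
p and q are the roots of t² − 150t + 5141 = 0.
Discriminant: 150² − 4·5141 = 22500 − 20564 = 1936; √1936 = 44.
q = (150 − 44)/2 = 53, p = (150 + 44)/2 = 97.
Check: 53 · 97 = 5141.

53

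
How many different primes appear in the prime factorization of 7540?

7540 = 2^2 · 1885
1885 = 5 · 377
377 = 13 · 29
7540 = 2^2 · 5 · 13 · 29, which has 4 distinct prime factors.

4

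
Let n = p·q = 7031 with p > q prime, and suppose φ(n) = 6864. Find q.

79

φ(n) = (p−1)(q−1) = n − (p+q) + 1, so p + q = 7031 − 6864 + 1 = 168.
p and q are the roots of t² − 168t + 7031 = 0.
Discriminant: 168² − 4·7031 = 28224 − 28124 = 100; √100 = 10.
q = (168 − 10)/2 = 79, p = (168 + 10)/2 = 89.
Check: 79 · 89 = 7031.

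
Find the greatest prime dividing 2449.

2449 = 31 · 79
79 is prime.
So 2449 = 31 · 79; the largest prime factor is 79.

79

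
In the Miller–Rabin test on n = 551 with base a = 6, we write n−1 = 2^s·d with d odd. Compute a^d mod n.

138

551 − 1 = 550 = 2^1 · 275, so d = 275.
6^1 ≡ 6 (mod 551)
6^2 ≡ 6^2 = 36 ≡ 36 (mod 551)
6^4 ≡ 36^2 = 1296 ≡ 194 (mod 551)
6^8 ≡ 194^2 = 37636 ≡ 168 (mod 551)
6^16 ≡ 168^2 = 28224 ≡ 123 (mod 551)
6^32 ≡ 123^2 = 15129 ≡ 252 (mod 551)
6^64 ≡ 252^2 = 63504 ≡ 139 (mod 551)
6^128 ≡ 139^2 = 19321 ≡ 36 (mod 551)
6^256 ≡ 36^2 = 1296 ≡ 194 (mod 551)
275 = 256 + 16 + 2 + 1 in binary powers of 2.
So 6^275 ≡ 194 · 123 · 36 · 6 ≡ 138 (mod 551).
Squaring chain: 138; never reaches −1, so base 6 is a Miller–Rabin witness that 551 is composite.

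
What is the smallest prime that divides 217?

7

217 is odd.
Digit sum 10, not divisible by 3.
Ends in 7: not divisible by 5.
7: 217 = 7·31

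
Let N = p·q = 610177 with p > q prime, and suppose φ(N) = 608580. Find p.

967

φ(n) = (p−1)(q−1) = n − (p+q) + 1, so p + q = 610177 − 608580 + 1 = 1598.
p and q are the roots of t² − 1598t + 610177 = 0.
Discriminant: 1598² − 4·610177 = 2553604 − 2440708 = 112896; √112896 = 336.
q = (1598 − 336)/2 = 631, p = (1598 + 336)/2 = 967.
Check: 631 · 967 = 610177.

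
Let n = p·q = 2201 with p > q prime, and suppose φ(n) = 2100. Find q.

31

φ(n) = (p−1)(q−1) = n − (p+q) + 1, so p + q = 2201 − 2100 + 1 = 102.
p and q are the roots of t² − 102t + 2201 = 0.
Discriminant: 102² − 4·2201 = 10404 − 8804 = 1600; √1600 = 40.
q = (102 − 40)/2 = 31, p = (102 + 40)/2 = 71.
Check: 31 · 71 = 2201.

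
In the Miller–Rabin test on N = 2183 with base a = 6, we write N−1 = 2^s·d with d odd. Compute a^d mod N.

1548

2183 − 1 = 2182 = 2^1 · 1091, so d = 1091.
6^1 ≡ 6 (mod 2183)
6^2 ≡ 6^2 = 36 ≡ 36 (mod 2183)
6^4 ≡ 36^2 = 1296 ≡ 1296 (mod 2183)
6^8 ≡ 1296^2 = 1679616 ≡ 889 (mod 2183)
6^16 ≡ 889^2 = 790321 ≡ 75 (mod 2183)
6^32 ≡ 75^2 = 5625 ≡ 1259 (mod 2183)
6^64 ≡ 1259^2 = 1585081 ≡ 223 (mod 2183)
6^128 ≡ 223^2 = 49729 ≡ 1703 (mod 2183)
6^256 ≡ 1703^2 = 2900209 ≡ 1185 (mod 2183)
6^512 ≡ 1185^2 = 1404225 ≡ 556 (mod 2183)
6^1024 ≡ 556^2 = 309136 ≡ 1333 (mod 2183)
1091 = 1024 + 64 + 2 + 1 in binary powers of 2.
So 6^1091 ≡ 1333 · 223 · 36 · 6 ≡ 1548 (mod 2183).
Squaring chain: 1548; never reaches −1, so base 6 is a Miller–Rabin witness that 2183 is composite.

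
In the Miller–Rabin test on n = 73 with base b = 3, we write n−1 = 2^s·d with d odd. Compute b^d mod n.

46

73 − 1 = 72 = 2^3 · 9, so d = 9.
3^1 ≡ 3 (mod 73)
3^2 ≡ 3^2 = 9 ≡ 9 (mod 73)
3^4 ≡ 9^2 = 81 ≡ 8 (mod 73)
3^8 ≡ 8^2 = 64 ≡ 64 (mod 73)
9 = 8 + 1 in binary powers of 2.
So 3^9 ≡ 64 · 3 ≡ 46 (mod 73).
Squaring chain: 46 → 72 → 1; reaches −1, so base 3 does not prove 73 composite.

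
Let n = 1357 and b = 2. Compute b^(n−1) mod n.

997

2^1 ≡ 2 (mod 1357)
2^2 ≡ 2^2 = 4 ≡ 4 (mod 1357)
2^4 ≡ 4^2 = 16 ≡ 16 (mod 1357)
2^8 ≡ 16^2 = 256 ≡ 256 (mod 1357)
2^16 ≡ 256^2 = 65536 ≡ 400 (mod 1357)
2^32 ≡ 400^2 = 160000 ≡ 1231 (mod 1357)
2^64 ≡ 1231^2 = 1515361 ≡ 949 (mod 1357)
2^128 ≡ 949^2 = 900601 ≡ 910 (mod 1357)
2^256 ≡ 910^2 = 828100 ≡ 330 (mod 1357)
2^512 ≡ 330^2 = 108900 ≡ 340 (mod 1357)
2^1024 ≡ 340^2 = 115600 ≡ 255 (mod 1357)
1356 = 1024 + 256 + 64 + 8 + 4 in binary powers of 2.
So 2^1356 ≡ 255 · 330 · 949 · 256 · 16 ≡ 997 (mod 1357).
Since 997 ≠ 1, base 2 is a Fermat witness: 1357 is composite.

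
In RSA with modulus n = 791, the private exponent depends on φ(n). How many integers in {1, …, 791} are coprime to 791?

Factor: 791 = 7 · 113.
φ(791) = (7−1) · (113−1) = 6 · 112 = 672.

672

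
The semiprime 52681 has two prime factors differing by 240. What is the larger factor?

379

Since p = q + 240, we have 52681 = q(q + 240), so q² + 240q − 52681 = 0.
Discriminant: 240² + 4·52681 = 57600 + 210724 = 268324; √268324 = 518.
q = (−240 + 518)/2 = 139, and p = q + 240 = 379.
Check: 139 · 379 = 52681.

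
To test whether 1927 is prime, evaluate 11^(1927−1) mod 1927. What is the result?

484

11^1 ≡ 11 (mod 1927)
11^2 ≡ 11^2 = 121 ≡ 121 (mod 1927)
11^4 ≡ 121^2 = 14641 ≡ 1152 (mod 1927)
11^8 ≡ 1152^2 = 1327104 ≡ 1328 (mod 1927)
11^16 ≡ 1328^2 = 1763584 ≡ 379 (mod 1927)
11^32 ≡ 379^2 = 143641 ≡ 1043 (mod 1927)
11^64 ≡ 1043^2 = 1087849 ≡ 1021 (mod 1927)
11^128 ≡ 1021^2 = 1042441 ≡ 1861 (mod 1927)
11^256 ≡ 1861^2 = 3463321 ≡ 502 (mod 1927)
11^512 ≡ 502^2 = 252004 ≡ 1494 (mod 1927)
11^1024 ≡ 1494^2 = 2232036 ≡ 570 (mod 1927)
1926 = 1024 + 512 + 256 + 128 + 4 + 2 in binary powers of 2.
So 11^1926 ≡ 570 · 1494 · 502 · 1861 · 1152 · 121 ≡ 484 (mod 1927).
Since 484 ≠ 1, base 11 is a Fermat witness: 1927 is composite.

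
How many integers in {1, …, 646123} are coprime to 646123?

Factor: 646123 = 53 · 73 · 167.
φ(646123) = (53−1) · (73−1) · (167−1) = 52 · 72 · 166 = 621504.

621504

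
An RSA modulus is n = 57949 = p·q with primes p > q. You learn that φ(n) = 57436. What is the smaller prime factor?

167

φ(n) = (p−1)(q−1) = n − (p+q) + 1, so p + q = 57949 − 57436 + 1 = 514.
p and q are the roots of t² − 514t + 57949 = 0.
Discriminant: 514² − 4·57949 = 264196 − 231796 = 32400; √32400 = 180.
q = (514 − 180)/2 = 167, p = (514 + 180)/2 = 347.
Check: 167 · 347 = 57949.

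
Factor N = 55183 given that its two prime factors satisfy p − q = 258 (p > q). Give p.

Since p = q + 258, we have 55183 = q(q + 258), so q² + 258q − 55183 = 0.
Discriminant: 258² + 4·55183 = 66564 + 220732 = 287296; √287296 = 536.
q = (−258 + 536)/2 = 139, and p = q + 258 = 397.
Check: 139 · 397 = 55183.

397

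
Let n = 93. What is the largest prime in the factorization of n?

31

93 = 3 · 31
31 is prime.
So 93 = 3 · 31; the largest prime factor is 31.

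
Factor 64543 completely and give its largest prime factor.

64543 = 19 · 3397
3397 = 43 · 79
79 is prime.
So 64543 = 19 · 43 · 79; the largest prime factor is 79.

79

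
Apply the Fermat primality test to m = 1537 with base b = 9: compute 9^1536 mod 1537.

982

9^1 ≡ 9 (mod 1537)
9^2 ≡ 9^2 = 81 ≡ 81 (mod 1537)
9^4 ≡ 81^2 = 6561 ≡ 413 (mod 1537)
9^8 ≡ 413^2 = 170569 ≡ 1499 (mod 1537)
9^16 ≡ 1499^2 = 2247001 ≡ 1444 (mod 1537)
9^32 ≡ 1444^2 = 2085136 ≡ 964 (mod 1537)
9^64 ≡ 964^2 = 929296 ≡ 948 (mod 1537)
9^128 ≡ 948^2 = 898704 ≡ 1096 (mod 1537)
9^256 ≡ 1096^2 = 1201216 ≡ 819 (mod 1537)
9^512 ≡ 819^2 = 670761 ≡ 629 (mod 1537)
9^1024 ≡ 629^2 = 395641 ≡ 632 (mod 1537)
1536 = 1024 + 512 in binary powers of 2.
So 9^1536 ≡ 632 · 629 ≡ 982 (mod 1537).
Since 982 ≠ 1, base 9 is a Fermat witness: 1537 is composite.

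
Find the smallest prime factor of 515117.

17

515117 is odd.
Digit sum 20, not divisible by 3.
Ends in 7: not divisible by 5.
7: 515117 = 7·73588 + 1
11: 515117 = 11·46828 + 9
13: 515117 = 13·39624 + 5
17: 515117 = 17·30301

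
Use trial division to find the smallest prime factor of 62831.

83

62831 is odd.
Digit sum 20, not divisible by 3.
Ends in 1: not divisible by 5.
7: 62831 = 7·8975 + 6
11: 62831 = 11·5711 + 10
13: 62831 = 13·4833 + 2
17: 62831 = 17·3695 + 16
19: 62831 = 19·3306 + 17
23: 62831 = 23·2731 + 18
29: 62831 = 29·2166 + 17
31: 62831 = 31·2026 + 25
37: 62831 = 37·1698 + 5
41: 62831 = 41·1532 + 19
43: 62831 = 43·1461 + 8
47: 62831 = 47·1336 + 39
53: 62831 = 53·1185 + 26
59: 62831 = 59·1064 + 55
61: 62831 = 61·1030 + 1
67: 62831 = 67·937 + 52
71: 62831 = 71·884 + 67
73: 62831 = 73·860 + 51
79: 62831 = 79·795 + 26
83: 62831 = 83·757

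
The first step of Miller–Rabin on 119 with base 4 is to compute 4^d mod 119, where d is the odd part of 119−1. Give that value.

30

119 − 1 = 118 = 2^1 · 59, so d = 59.
4^1 ≡ 4 (mod 119)
4^2 ≡ 4^2 = 16 ≡ 16 (mod 119)
4^4 ≡ 16^2 = 256 ≡ 18 (mod 119)
4^8 ≡ 18^2 = 324 ≡ 86 (mod 119)
4^16 ≡ 86^2 = 7396 ≡ 18 (mod 119)
4^32 ≡ 18^2 = 324 ≡ 86 (mod 119)
59 = 32 + 16 + 8 + 2 + 1 in binary powers of 2.
So 4^59 ≡ 86 · 18 · 86 · 16 · 4 ≡ 30 (mod 119).
Squaring chain: 30; never reaches −1, so base 4 is a Miller–Rabin witness that 119 is composite.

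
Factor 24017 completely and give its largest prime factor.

73

24017 = 7 · 3431
3431 = 47 · 73
73 is prime.
So 24017 = 7 · 47 · 73; the largest prime factor is 73.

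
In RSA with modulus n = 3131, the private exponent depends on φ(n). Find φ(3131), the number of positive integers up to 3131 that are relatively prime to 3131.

3000

Factor: 3131 = 31 · 101.
φ(3131) = (31−1) · (101−1) = 30 · 100 = 3000.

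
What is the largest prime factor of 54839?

61

54839 = 29 · 1891
1891 = 31 · 61
61 is prime.
So 54839 = 29 · 31 · 61; the largest prime factor is 61.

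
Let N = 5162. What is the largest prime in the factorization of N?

5162 = 2 · 2581
2581 = 29 · 89
89 is prime.
So 5162 = 2 · 29 · 89; the largest prime factor is 89.

89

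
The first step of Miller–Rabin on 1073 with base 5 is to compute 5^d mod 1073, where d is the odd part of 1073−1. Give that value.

1073 − 1 = 1072 = 2^4 · 67, so d = 67.
5^1 ≡ 5 (mod 1073)
5^2 ≡ 5^2 = 25 ≡ 25 (mod 1073)
5^4 ≡ 25^2 = 625 ≡ 625 (mod 1073)
5^8 ≡ 625^2 = 390625 ≡ 53 (mod 1073)
5^16 ≡ 53^2 = 2809 ≡ 663 (mod 1073)
5^32 ≡ 663^2 = 439569 ≡ 712 (mod 1073)
5^64 ≡ 712^2 = 506944 ≡ 488 (mod 1073)
67 = 64 + 2 + 1 in binary powers of 2.
So 5^67 ≡ 488 · 25 · 5 ≡ 912 (mod 1073).
Squaring chain: 912 → 169 → 663 → 712; never reaches −1, so base 5 is a Miller–Rabin witness that 1073 is composite.

912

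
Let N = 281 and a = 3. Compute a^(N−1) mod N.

1

3^1 ≡ 3 (mod 281)
3^2 ≡ 3^2 = 9 ≡ 9 (mod 281)
3^4 ≡ 9^2 = 81 ≡ 81 (mod 281)
3^8 ≡ 81^2 = 6561 ≡ 98 (mod 281)
3^16 ≡ 98^2 = 9604 ≡ 50 (mod 281)
3^32 ≡ 50^2 = 2500 ≡ 252 (mod 281)
3^64 ≡ 252^2 = 63504 ≡ 279 (mod 281)
3^128 ≡ 279^2 = 77841 ≡ 4 (mod 281)
3^256 ≡ 4^2 = 16 ≡ 16 (mod 281)
280 = 256 + 16 + 8 in binary powers of 2.
So 3^280 ≡ 16 · 50 · 98 ≡ 1 (mod 281).
Since the result is 1, base 3 gives no evidence that 281 is composite.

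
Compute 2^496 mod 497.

2^1 ≡ 2 (mod 497)
2^2 ≡ 2^2 = 4 ≡ 4 (mod 497)
2^4 ≡ 4^2 = 16 ≡ 16 (mod 497)
2^8 ≡ 16^2 = 256 ≡ 256 (mod 497)
2^16 ≡ 256^2 = 65536 ≡ 429 (mod 497)
2^32 ≡ 429^2 = 184041 ≡ 151 (mod 497)
2^64 ≡ 151^2 = 22801 ≡ 436 (mod 497)
2^128 ≡ 436^2 = 190096 ≡ 242 (mod 497)
2^256 ≡ 242^2 = 58564 ≡ 415 (mod 497)
496 = 256 + 128 + 64 + 32 + 16 in binary powers of 2.
So 2^496 ≡ 415 · 242 · 436 · 151 · 429 ≡ 135 (mod 497).
Since 135 ≠ 1, base 2 is a Fermat witness: 497 is composite.

135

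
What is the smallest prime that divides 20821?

47

20821 is odd.
Digit sum 13, not divisible by 3.
Ends in 1: not divisible by 5.
7: 20821 = 7·2974 + 3
11: 20821 = 11·1892 + 9
13: 20821 = 13·1601 + 8
17: 20821 = 17·1224 + 13
19: 20821 = 19·1095 + 16
23: 20821 = 23·905 + 6
29: 20821 = 29·717 + 28
31: 20821 = 31·671 + 20
37: 20821 = 37·562 + 27
41: 20821 = 41·507 + 34
43: 20821 = 43·484 + 9
47: 20821 = 47·443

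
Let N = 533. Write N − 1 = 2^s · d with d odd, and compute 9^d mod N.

9

533 − 1 = 532 = 2^2 · 133, so d = 133.
9^1 ≡ 9 (mod 533)
9^2 ≡ 9^2 = 81 ≡ 81 (mod 533)
9^4 ≡ 81^2 = 6561 ≡ 165 (mod 533)
9^8 ≡ 165^2 = 27225 ≡ 42 (mod 533)
9^16 ≡ 42^2 = 1764 ≡ 165 (mod 533)
9^32 ≡ 165^2 = 27225 ≡ 42 (mod 533)
9^64 ≡ 42^2 = 1764 ≡ 165 (mod 533)
9^128 ≡ 165^2 = 27225 ≡ 42 (mod 533)
133 = 128 + 4 + 1 in binary powers of 2.
So 9^133 ≡ 42 · 165 · 9 ≡ 9 (mod 533).
Squaring chain: 9 → 81; never reaches −1, so base 9 is a Miller–Rabin witness that 533 is composite.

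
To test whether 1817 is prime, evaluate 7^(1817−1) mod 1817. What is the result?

7^1 ≡ 7 (mod 1817)
7^2 ≡ 7^2 = 49 ≡ 49 (mod 1817)
7^4 ≡ 49^2 = 2401 ≡ 584 (mod 1817)
7^8 ≡ 584^2 = 341056 ≡ 1277 (mod 1817)
7^16 ≡ 1277^2 = 1630729 ≡ 880 (mod 1817)
7^32 ≡ 880^2 = 774400 ≡ 358 (mod 1817)
7^64 ≡ 358^2 = 128164 ≡ 974 (mod 1817)
7^128 ≡ 974^2 = 948676 ≡ 202 (mod 1817)
7^256 ≡ 202^2 = 40804 ≡ 830 (mod 1817)
7^512 ≡ 830^2 = 688900 ≡ 257 (mod 1817)
7^1024 ≡ 257^2 = 66049 ≡ 637 (mod 1817)
1816 = 1024 + 512 + 256 + 16 + 8 in binary powers of 2.
So 7^1816 ≡ 637 · 257 · 830 · 880 · 1277 ≡ 1304 (mod 1817).
Since 1304 ≠ 1, base 7 is a Fermat witness: 1817 is composite.

1304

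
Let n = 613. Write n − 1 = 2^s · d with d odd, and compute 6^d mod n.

613 − 1 = 612 = 2^2 · 153, so d = 153.
6^1 ≡ 6 (mod 613)
6^2 ≡ 6^2 = 36 ≡ 36 (mod 613)
6^4 ≡ 36^2 = 1296 ≡ 70 (mod 613)
6^8 ≡ 70^2 = 4900 ≡ 609 (mod 613)
6^16 ≡ 609^2 = 370881 ≡ 16 (mod 613)
6^32 ≡ 16^2 = 256 ≡ 256 (mod 613)
6^64 ≡ 256^2 = 65536 ≡ 558 (mod 613)
6^128 ≡ 558^2 = 311364 ≡ 573 (mod 613)
153 = 128 + 16 + 8 + 1 in binary powers of 2.
So 6^153 ≡ 573 · 16 · 609 · 6 ≡ 35 (mod 613).
Squaring chain: 35 → 612; reaches −1, so base 6 does not prove 613 composite.

35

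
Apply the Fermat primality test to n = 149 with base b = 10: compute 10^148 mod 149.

1

10^1 ≡ 10 (mod 149)
10^2 ≡ 10^2 = 100 ≡ 100 (mod 149)
10^4 ≡ 100^2 = 10000 ≡ 17 (mod 149)
10^8 ≡ 17^2 = 289 ≡ 140 (mod 149)
10^16 ≡ 140^2 = 19600 ≡ 81 (mod 149)
10^32 ≡ 81^2 = 6561 ≡ 5 (mod 149)
10^64 ≡ 5^2 = 25 ≡ 25 (mod 149)
10^128 ≡ 25^2 = 625 ≡ 29 (mod 149)
148 = 128 + 16 + 4 in binary powers of 2.
So 10^148 ≡ 29 · 81 · 17 ≡ 1 (mod 149).
Since the result is 1, base 10 gives no evidence that 149 is composite.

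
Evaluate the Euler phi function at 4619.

Factor: 4619 = 31 · 149.
φ(4619) = (31−1) · (149−1) = 30 · 148 = 4440.

4440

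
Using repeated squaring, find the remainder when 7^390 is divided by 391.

7^1 ≡ 7 (mod 391)
7^2 ≡ 7^2 = 49 ≡ 49 (mod 391)
7^4 ≡ 49^2 = 2401 ≡ 55 (mod 391)
7^8 ≡ 55^2 = 3025 ≡ 288 (mod 391)
7^16 ≡ 288^2 = 82944 ≡ 52 (mod 391)
7^32 ≡ 52^2 = 2704 ≡ 358 (mod 391)
7^64 ≡ 358^2 = 128164 ≡ 307 (mod 391)
7^128 ≡ 307^2 = 94249 ≡ 18 (mod 391)
7^256 ≡ 18^2 = 324 ≡ 324 (mod 391)
390 = 256 + 128 + 4 + 2 in binary powers of 2.
So 7^390 ≡ 324 · 18 · 55 · 49 ≡ 213 (mod 391).
Since 213 ≠ 1, base 7 is a Fermat witness: 391 is composite.

213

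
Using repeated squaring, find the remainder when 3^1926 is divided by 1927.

237

3^1 ≡ 3 (mod 1927)
3^2 ≡ 3^2 = 9 ≡ 9 (mod 1927)
3^4 ≡ 9^2 = 81 ≡ 81 (mod 1927)
3^8 ≡ 81^2 = 6561 ≡ 780 (mod 1927)
3^16 ≡ 780^2 = 608400 ≡ 1395 (mod 1927)
3^32 ≡ 1395^2 = 1946025 ≡ 1682 (mod 1927)
3^64 ≡ 1682^2 = 2829124 ≡ 288 (mod 1927)
3^128 ≡ 288^2 = 82944 ≡ 83 (mod 1927)
3^256 ≡ 83^2 = 6889 ≡ 1108 (mod 1927)
3^512 ≡ 1108^2 = 1227664 ≡ 165 (mod 1927)
3^1024 ≡ 165^2 = 27225 ≡ 247 (mod 1927)
1926 = 1024 + 512 + 256 + 128 + 4 + 2 in binary powers of 2.
So 3^1926 ≡ 247 · 165 · 1108 · 83 · 81 · 9 ≡ 237 (mod 1927).
Since 237 ≠ 1, base 3 is a Fermat witness: 1927 is composite.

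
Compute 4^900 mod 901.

307

4^1 ≡ 4 (mod 901)
4^2 ≡ 4^2 = 16 ≡ 16 (mod 901)
4^4 ≡ 16^2 = 256 ≡ 256 (mod 901)
4^8 ≡ 256^2 = 65536 ≡ 664 (mod 901)
4^16 ≡ 664^2 = 440896 ≡ 307 (mod 901)
4^32 ≡ 307^2 = 94249 ≡ 545 (mod 901)
4^64 ≡ 545^2 = 297025 ≡ 596 (mod 901)
4^128 ≡ 596^2 = 355216 ≡ 222 (mod 901)
4^256 ≡ 222^2 = 49284 ≡ 630 (mod 901)
4^512 ≡ 630^2 = 396900 ≡ 460 (mod 901)
900 = 512 + 256 + 128 + 4 in binary powers of 2.
So 4^900 ≡ 460 · 630 · 222 · 256 ≡ 307 (mod 901).
Since 307 ≠ 1, base 4 is a Fermat witness: 901 is composite.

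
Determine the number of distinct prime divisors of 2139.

2139 = 3 · 713
713 = 23 · 31
2139 = 3 · 23 · 31, which has 3 distinct prime factors.

3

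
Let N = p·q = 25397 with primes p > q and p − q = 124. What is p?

Since p = q + 124, we have 25397 = q(q + 124), so q² + 124q − 25397 = 0.
Discriminant: 124² + 4·25397 = 15376 + 101588 = 116964; √116964 = 342.
q = (−124 + 342)/2 = 109, and p = q + 124 = 233.
Check: 109 · 233 = 25397.

233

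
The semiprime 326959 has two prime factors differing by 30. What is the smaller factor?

Since p = q + 30, we have 326959 = q(q + 30), so q² + 30q − 326959 = 0.
Discriminant: 30² + 4·326959 = 900 + 1307836 = 1308736; √1308736 = 1144.
q = (−30 + 1144)/2 = 557, and p = q + 30 = 587.
Check: 557 · 587 = 326959.

557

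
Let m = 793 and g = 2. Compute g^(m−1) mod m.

2^1 ≡ 2 (mod 793)
2^2 ≡ 2^2 = 4 ≡ 4 (mod 793)
2^4 ≡ 4^2 = 16 ≡ 16 (mod 793)
2^8 ≡ 16^2 = 256 ≡ 256 (mod 793)
2^16 ≡ 256^2 = 65536 ≡ 510 (mod 793)
2^32 ≡ 510^2 = 260100 ≡ 789 (mod 793)
2^64 ≡ 789^2 = 622521 ≡ 16 (mod 793)
2^128 ≡ 16^2 = 256 ≡ 256 (mod 793)
2^256 ≡ 256^2 = 65536 ≡ 510 (mod 793)
2^512 ≡ 510^2 = 260100 ≡ 789 (mod 793)
792 = 512 + 256 + 16 + 8 in binary powers of 2.
So 2^792 ≡ 789 · 510 · 510 · 256 ≡ 131 (mod 793).
Since 131 ≠ 1, base 2 is a Fermat witness: 793 is composite.

131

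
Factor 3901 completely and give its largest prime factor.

83

3901 = 47 · 83
83 is prime.
So 3901 = 47 · 83; the largest prime factor is 83.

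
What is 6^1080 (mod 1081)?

243

6^1 ≡ 6 (mod 1081)
6^2 ≡ 6^2 = 36 ≡ 36 (mod 1081)
6^4 ≡ 36^2 = 1296 ≡ 215 (mod 1081)
6^8 ≡ 215^2 = 46225 ≡ 823 (mod 1081)
6^16 ≡ 823^2 = 677329 ≡ 623 (mod 1081)
6^32 ≡ 623^2 = 388129 ≡ 50 (mod 1081)
6^64 ≡ 50^2 = 2500 ≡ 338 (mod 1081)
6^128 ≡ 338^2 = 114244 ≡ 739 (mod 1081)
6^256 ≡ 739^2 = 546121 ≡ 216 (mod 1081)
6^512 ≡ 216^2 = 46656 ≡ 173 (mod 1081)
6^1024 ≡ 173^2 = 29929 ≡ 742 (mod 1081)
1080 = 1024 + 32 + 16 + 8 in binary powers of 2.
So 6^1080 ≡ 742 · 50 · 623 · 823 ≡ 243 (mod 1081).
Since 243 ≠ 1, base 6 is a Fermat witness: 1081 is composite.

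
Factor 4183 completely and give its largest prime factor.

89

4183 = 47 · 89
89 is prime.
So 4183 = 47 · 89; the largest prime factor is 89.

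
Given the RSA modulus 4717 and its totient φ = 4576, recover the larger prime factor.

89

φ(n) = (p−1)(q−1) = n − (p+q) + 1, so p + q = 4717 − 4576 + 1 = 142.
p and q are the roots of t² − 142t + 4717 = 0.
Discriminant: 142² − 4·4717 = 20164 − 18868 = 1296; √1296 = 36.
q = (142 − 36)/2 = 53, p = (142 + 36)/2 = 89.
Check: 53 · 89 = 4717.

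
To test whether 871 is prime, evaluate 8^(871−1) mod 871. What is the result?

8^1 ≡ 8 (mod 871)
8^2 ≡ 8^2 = 64 ≡ 64 (mod 871)
8^4 ≡ 64^2 = 4096 ≡ 612 (mod 871)
8^8 ≡ 612^2 = 374544 ≡ 14 (mod 871)
8^16 ≡ 14^2 = 196 ≡ 196 (mod 871)
8^32 ≡ 196^2 = 38416 ≡ 92 (mod 871)
8^64 ≡ 92^2 = 8464 ≡ 625 (mod 871)
8^128 ≡ 625^2 = 390625 ≡ 417 (mod 871)
8^256 ≡ 417^2 = 173889 ≡ 560 (mod 871)
8^512 ≡ 560^2 = 313600 ≡ 40 (mod 871)
870 = 512 + 256 + 64 + 32 + 4 + 2 in binary powers of 2.
So 8^870 ≡ 40 · 560 · 625 · 92 · 612 · 64 ≡ 662 (mod 871).
Since 662 ≠ 1, base 8 is a Fermat witness: 871 is composite.

662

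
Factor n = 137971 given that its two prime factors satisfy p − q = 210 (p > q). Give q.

281

Since p = q + 210, we have 137971 = q(q + 210), so q² + 210q − 137971 = 0.
Discriminant: 210² + 4·137971 = 44100 + 551884 = 595984; √595984 = 772.
q = (−210 + 772)/2 = 281, and p = q + 210 = 491.
Check: 281 · 491 = 137971.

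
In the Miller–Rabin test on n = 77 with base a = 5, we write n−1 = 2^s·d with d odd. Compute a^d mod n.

77 − 1 = 76 = 2^2 · 19, so d = 19.
5^1 ≡ 5 (mod 77)
5^2 ≡ 5^2 = 25 ≡ 25 (mod 77)
5^4 ≡ 25^2 = 625 ≡ 9 (mod 77)
5^8 ≡ 9^2 = 81 ≡ 4 (mod 77)
5^16 ≡ 4^2 = 16 ≡ 16 (mod 77)
19 = 16 + 2 + 1 in binary powers of 2.
So 5^19 ≡ 16 · 25 · 5 ≡ 75 (mod 77).
Squaring chain: 75 → 4; never reaches −1, so base 5 is a Miller–Rabin witness that 77 is composite.

75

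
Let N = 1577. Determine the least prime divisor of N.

1577 is odd.
Digit sum 20, not divisible by 3.
Ends in 7: not divisible by 5.
7: 1577 = 7·225 + 2
11: 1577 = 11·143 + 4
13: 1577 = 13·121 + 4
17: 1577 = 17·92 + 13
19: 1577 = 19·83

19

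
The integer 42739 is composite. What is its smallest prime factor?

42739 is odd.
Digit sum 25, not divisible by 3.
Ends in 9: not divisible by 5.
7: 42739 = 7·6105 + 4
11: 42739 = 11·3885 + 4
13: 42739 = 13·3287 + 8
17: 42739 = 17·2514 + 1
19: 42739 = 19·2249 + 8
23: 42739 = 23·1858 + 5
29: 42739 = 29·1473 + 22
31: 42739 = 31·1378 + 21
37: 42739 = 37·1155 + 4
41: 42739 = 41·1042 + 17
43: 42739 = 43·993 + 40
47: 42739 = 47·909 + 16
53: 42739 = 53·806 + 21
59: 42739 = 59·724 + 23
61: 42739 = 61·700 + 39
67: 42739 = 67·637 + 60
71: 42739 = 71·601 + 68
73: 42739 = 73·585 + 34
79: 42739 = 79·541

79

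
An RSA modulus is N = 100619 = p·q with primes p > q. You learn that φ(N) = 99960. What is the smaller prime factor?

φ(n) = (p−1)(q−1) = n − (p+q) + 1, so p + q = 100619 − 99960 + 1 = 660.
p and q are the roots of t² − 660t + 100619 = 0.
Discriminant: 660² − 4·100619 = 435600 − 402476 = 33124; √33124 = 182.
q = (660 − 182)/2 = 239, p = (660 + 182)/2 = 421.
Check: 239 · 421 = 100619.

239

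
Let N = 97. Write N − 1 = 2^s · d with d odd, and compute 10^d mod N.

30

97 − 1 = 96 = 2^5 · 3, so d = 3.
10^1 ≡ 10 (mod 97)
10^2 ≡ 10^2 = 100 ≡ 3 (mod 97)
3 = 2 + 1 in binary powers of 2.
So 10^3 ≡ 3 · 10 ≡ 30 (mod 97).
Squaring chain: 30 → 27 → 50 → 75 → 96; reaches −1, so base 10 does not prove 97 composite.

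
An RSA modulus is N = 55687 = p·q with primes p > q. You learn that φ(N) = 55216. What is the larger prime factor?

239

φ(n) = (p−1)(q−1) = n − (p+q) + 1, so p + q = 55687 − 55216 + 1 = 472.
p and q are the roots of t² − 472t + 55687 = 0.
Discriminant: 472² − 4·55687 = 222784 − 222748 = 36; √36 = 6.
q = (472 − 6)/2 = 233, p = (472 + 6)/2 = 239.
Check: 233 · 239 = 55687.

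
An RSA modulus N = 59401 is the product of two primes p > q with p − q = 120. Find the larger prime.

Since p = q + 120, we have 59401 = q(q + 120), so q² + 120q − 59401 = 0.
Discriminant: 120² + 4·59401 = 14400 + 237604 = 252004; √252004 = 502.
q = (−120 + 502)/2 = 191, and p = q + 120 = 311.
Check: 191 · 311 = 59401.

311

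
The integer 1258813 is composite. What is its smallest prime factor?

23

1258813 is odd.
Digit sum 28, not divisible by 3.
Ends in 3: not divisible by 5.
7: 1258813 = 7·179830 + 3
11: 1258813 = 11·114437 + 6
13: 1258813 = 13·96831 + 10
17: 1258813 = 17·74047 + 14
19: 1258813 = 19·66253 + 6
23: 1258813 = 23·54731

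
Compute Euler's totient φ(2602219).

Factor: 2602219 = 97 · 139 · 193.
φ(2602219) = (97−1) · (139−1) · (193−1) = 96 · 138 · 192 = 2543616.

2543616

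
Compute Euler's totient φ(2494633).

2439840

Factor: 2494633 = 131 · 137 · 139.
φ(2494633) = (131−1) · (137−1) · (139−1) = 130 · 136 · 138 = 2439840.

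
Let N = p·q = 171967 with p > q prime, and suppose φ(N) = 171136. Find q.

383

φ(n) = (p−1)(q−1) = n − (p+q) + 1, so p + q = 171967 − 171136 + 1 = 832.
p and q are the roots of t² − 832t + 171967 = 0.
Discriminant: 832² − 4·171967 = 692224 − 687868 = 4356; √4356 = 66.
q = (832 − 66)/2 = 383, p = (832 + 66)/2 = 449.
Check: 383 · 449 = 171967.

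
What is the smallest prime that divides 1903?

11

1903 is odd.
Digit sum 13, not divisible by 3.
Ends in 3: not divisible by 5.
7: 1903 = 7·271 + 6
11: 1903 = 11·173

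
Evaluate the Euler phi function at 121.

110

Factor: 121 = 11^2.
φ(121) = 11^1·(11−1) = 110.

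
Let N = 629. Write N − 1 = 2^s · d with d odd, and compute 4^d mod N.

225

629 − 1 = 628 = 2^2 · 157, so d = 157.
4^1 ≡ 4 (mod 629)
4^2 ≡ 4^2 = 16 ≡ 16 (mod 629)
4^4 ≡ 16^2 = 256 ≡ 256 (mod 629)
4^8 ≡ 256^2 = 65536 ≡ 120 (mod 629)
4^16 ≡ 120^2 = 14400 ≡ 562 (mod 629)
4^32 ≡ 562^2 = 315844 ≡ 86 (mod 629)
4^64 ≡ 86^2 = 7396 ≡ 477 (mod 629)
4^128 ≡ 477^2 = 227529 ≡ 460 (mod 629)
157 = 128 + 16 + 8 + 4 + 1 in binary powers of 2.
So 4^157 ≡ 460 · 562 · 120 · 256 · 4 ≡ 225 (mod 629).
Squaring chain: 225 → 305; never reaches −1, so base 4 is a Miller–Rabin witness that 629 is composite.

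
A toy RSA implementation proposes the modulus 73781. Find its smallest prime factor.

73781 is odd.
Digit sum 26, not divisible by 3.
Ends in 1: not divisible by 5.
7: 73781 = 7·10540 + 1
11: 73781 = 11·6707 + 4
13: 73781 = 13·5675 + 6
17: 73781 = 17·4340 + 1
19: 73781 = 19·3883 + 4
23: 73781 = 23·3207 + 20
29: 73781 = 29·2544 + 5
31: 73781 = 31·2380 + 1
37: 73781 = 37·1994 + 3
41: 73781 = 41·1799 + 22
43: 73781 = 43·1715 + 36
47: 73781 = 47·1569 + 38
53: 73781 = 53·1392 + 5
59: 73781 = 59·1250 + 31
61: 73781 = 61·1209 + 32
67: 73781 = 67·1101 + 14
71: 73781 = 71·1039 + 12
73: 73781 = 73·1010 + 51
79: 73781 = 79·933 + 74
83: 73781 = 83·888 + 77
89: 73781 = 89·829

89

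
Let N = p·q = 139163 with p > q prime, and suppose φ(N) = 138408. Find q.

317

φ(n) = (p−1)(q−1) = n − (p+q) + 1, so p + q = 139163 − 138408 + 1 = 756.
p and q are the roots of t² − 756t + 139163 = 0.
Discriminant: 756² − 4·139163 = 571536 − 556652 = 14884; √14884 = 122.
q = (756 − 122)/2 = 317, p = (756 + 122)/2 = 439.
Check: 317 · 439 = 139163.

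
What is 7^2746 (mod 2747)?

21

7^1 ≡ 7 (mod 2747)
7^2 ≡ 7^2 = 49 ≡ 49 (mod 2747)
7^4 ≡ 49^2 = 2401 ≡ 2401 (mod 2747)
7^8 ≡ 2401^2 = 5764801 ≡ 1595 (mod 2747)
7^16 ≡ 1595^2 = 2544025 ≡ 303 (mod 2747)
7^32 ≡ 303^2 = 91809 ≡ 1158 (mod 2747)
7^64 ≡ 1158^2 = 1340964 ≡ 428 (mod 2747)
7^128 ≡ 428^2 = 183184 ≡ 1882 (mod 2747)
7^256 ≡ 1882^2 = 3541924 ≡ 1041 (mod 2747)
7^512 ≡ 1041^2 = 1083681 ≡ 1363 (mod 2747)
7^1024 ≡ 1363^2 = 1857769 ≡ 797 (mod 2747)
7^2048 ≡ 797^2 = 635209 ≡ 652 (mod 2747)
2746 = 2048 + 512 + 128 + 32 + 16 + 8 + 2 in binary powers of 2.
So 7^2746 ≡ 652 · 1363 · 1882 · 1158 · 303 · 1595 · 49 ≡ 21 (mod 2747).
Since 21 ≠ 1, base 7 is a Fermat witness: 2747 is composite.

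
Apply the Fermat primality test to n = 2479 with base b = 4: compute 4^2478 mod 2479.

4^1 ≡ 4 (mod 2479)
4^2 ≡ 4^2 = 16 ≡ 16 (mod 2479)
4^4 ≡ 16^2 = 256 ≡ 256 (mod 2479)
4^8 ≡ 256^2 = 65536 ≡ 1082 (mod 2479)
4^16 ≡ 1082^2 = 1170724 ≡ 636 (mod 2479)
4^32 ≡ 636^2 = 404496 ≡ 419 (mod 2479)
4^64 ≡ 419^2 = 175561 ≡ 2031 (mod 2479)
4^128 ≡ 2031^2 = 4124961 ≡ 2384 (mod 2479)
4^256 ≡ 2384^2 = 5683456 ≡ 1588 (mod 2479)
4^512 ≡ 1588^2 = 2521744 ≡ 601 (mod 2479)
4^1024 ≡ 601^2 = 361201 ≡ 1746 (mod 2479)
4^2048 ≡ 1746^2 = 3048516 ≡ 1825 (mod 2479)
2478 = 2048 + 256 + 128 + 32 + 8 + 4 + 2 in binary powers of 2.
So 4^2478 ≡ 1825 · 1588 · 2384 · 419 · 1082 · 256 · 16 ≡ 935 (mod 2479).
Since 935 ≠ 1, base 4 is a Fermat witness: 2479 is composite.

935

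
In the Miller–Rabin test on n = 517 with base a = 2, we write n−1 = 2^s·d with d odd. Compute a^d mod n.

28

517 − 1 = 516 = 2^2 · 129, so d = 129.
2^1 ≡ 2 (mod 517)
2^2 ≡ 2^2 = 4 ≡ 4 (mod 517)
2^4 ≡ 4^2 = 16 ≡ 16 (mod 517)
2^8 ≡ 16^2 = 256 ≡ 256 (mod 517)
2^16 ≡ 256^2 = 65536 ≡ 394 (mod 517)
2^32 ≡ 394^2 = 155236 ≡ 136 (mod 517)
2^64 ≡ 136^2 = 18496 ≡ 401 (mod 517)
2^128 ≡ 401^2 = 160801 ≡ 14 (mod 517)
129 = 128 + 1 in binary powers of 2.
So 2^129 ≡ 14 · 2 ≡ 28 (mod 517).
Squaring chain: 28 → 267; never reaches −1, so base 2 is a Miller–Rabin witness that 517 is composite.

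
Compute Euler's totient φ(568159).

Factor: 568159 = 43 · 73 · 181.
φ(568159) = (43−1) · (73−1) · (181−1) = 42 · 72 · 180 = 544320.

544320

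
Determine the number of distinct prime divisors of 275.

275 = 5^2 · 11
275 = 5^2 · 11, which has 2 distinct prime factors.

2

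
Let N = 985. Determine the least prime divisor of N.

5

985 is odd.
Digit sum 22, not divisible by 3.
Ends in 5: divisible by 5.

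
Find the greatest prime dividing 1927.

1927 = 41 · 47
47 is prime.
So 1927 = 41 · 47; the largest prime factor is 47.

47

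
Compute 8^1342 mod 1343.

38

8^1 ≡ 8 (mod 1343)
8^2 ≡ 8^2 = 64 ≡ 64 (mod 1343)
8^4 ≡ 64^2 = 4096 ≡ 67 (mod 1343)
8^8 ≡ 67^2 = 4489 ≡ 460 (mod 1343)
8^16 ≡ 460^2 = 211600 ≡ 749 (mod 1343)
8^32 ≡ 749^2 = 561001 ≡ 970 (mod 1343)
8^64 ≡ 970^2 = 940900 ≡ 800 (mod 1343)
8^128 ≡ 800^2 = 640000 ≡ 732 (mod 1343)
8^256 ≡ 732^2 = 535824 ≡ 1310 (mod 1343)
8^512 ≡ 1310^2 = 1716100 ≡ 1089 (mod 1343)
8^1024 ≡ 1089^2 = 1185921 ≡ 52 (mod 1343)
1342 = 1024 + 256 + 32 + 16 + 8 + 4 + 2 in binary powers of 2.
So 8^1342 ≡ 52 · 1310 · 970 · 749 · 460 · 67 · 64 ≡ 38 (mod 1343).
Since 38 ≠ 1, base 8 is a Fermat witness: 1343 is composite.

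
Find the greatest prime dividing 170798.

79

170798 = 2 · 85399
85399 = 23 · 3713
3713 = 47 · 79
79 is prime.
So 170798 = 2 · 23 · 47 · 79; the largest prime factor is 79.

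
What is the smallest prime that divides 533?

533 is odd.
Digit sum 11, not divisible by 3.
Ends in 3: not divisible by 5.
7: 533 = 7·76 + 1
11: 533 = 11·48 + 5
13: 533 = 13·41

13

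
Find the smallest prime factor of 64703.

64703 is odd.
Digit sum 20, not divisible by 3.
Ends in 3: not divisible by 5.
7: 64703 = 7·9243 + 2
11: 64703 = 11·5882 + 1
13: 64703 = 13·4977 + 2
17: 64703 = 17·3806 + 1
19: 64703 = 19·3405 + 8
23: 64703 = 23·2813 + 4
29: 64703 = 29·2231 + 4
31: 64703 = 31·2087 + 6
37: 64703 = 37·1748 + 27
41: 64703 = 41·1578 + 5
43: 64703 = 43·1504 + 31
47: 64703 = 47·1376 + 31
53: 64703 = 53·1220 + 43
59: 64703 = 59·1096 + 39
61: 64703 = 61·1060 + 43
67: 64703 = 67·965 + 48
71: 64703 = 71·911 + 22
73: 64703 = 73·886 + 25
79: 64703 = 79·819 + 2
83: 64703 = 83·779 + 46
89: 64703 = 89·727

89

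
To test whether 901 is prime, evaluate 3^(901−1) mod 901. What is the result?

863

3^1 ≡ 3 (mod 901)
3^2 ≡ 3^2 = 9 ≡ 9 (mod 901)
3^4 ≡ 9^2 = 81 ≡ 81 (mod 901)
3^8 ≡ 81^2 = 6561 ≡ 254 (mod 901)
3^16 ≡ 254^2 = 64516 ≡ 545 (mod 901)
3^32 ≡ 545^2 = 297025 ≡ 596 (mod 901)
3^64 ≡ 596^2 = 355216 ≡ 222 (mod 901)
3^128 ≡ 222^2 = 49284 ≡ 630 (mod 901)
3^256 ≡ 630^2 = 396900 ≡ 460 (mod 901)
3^512 ≡ 460^2 = 211600 ≡ 766 (mod 901)
900 = 512 + 256 + 128 + 4 in binary powers of 2.
So 3^900 ≡ 766 · 460 · 630 · 81 ≡ 863 (mod 901).
Since 863 ≠ 1, base 3 is a Fermat witness: 901 is composite.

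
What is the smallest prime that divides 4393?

4393 is odd.
Digit sum 19, not divisible by 3.
Ends in 3: not divisible by 5.
7: 4393 = 7·627 + 4
11: 4393 = 11·399 + 4
13: 4393 = 13·337 + 12
17: 4393 = 17·258 + 7
19: 4393 = 19·231 + 4
23: 4393 = 23·191

23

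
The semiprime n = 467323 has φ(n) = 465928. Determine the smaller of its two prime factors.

φ(n) = (p−1)(q−1) = n − (p+q) + 1, so p + q = 467323 − 465928 + 1 = 1396.
p and q are the roots of t² − 1396t + 467323 = 0.
Discriminant: 1396² − 4·467323 = 1948816 − 1869292 = 79524; √79524 = 282.
q = (1396 − 282)/2 = 557, p = (1396 + 282)/2 = 839.
Check: 557 · 839 = 467323.

557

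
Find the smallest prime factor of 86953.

86953 is odd.
Digit sum 31, not divisible by 3.
Ends in 3: not divisible by 5.
7: 86953 = 7·12421 + 6
11: 86953 = 11·7904 + 9
13: 86953 = 13·6688 + 9
17: 86953 = 17·5114 + 15
19: 86953 = 19·4576 + 9
23: 86953 = 23·3780 + 13
29: 86953 = 29·2998 + 11
31: 86953 = 31·2804 + 29
37: 86953 = 37·2350 + 3
41: 86953 = 41·2120 + 33
43: 86953 = 43·2022 + 7
47: 86953 = 47·1850 + 3
53: 86953 = 53·1640 + 33
59: 86953 = 59·1473 + 46
61: 86953 = 61·1425 + 28
67: 86953 = 67·1297 + 54
71: 86953 = 71·1224 + 49
73: 86953 = 73·1191 + 10
79: 86953 = 79·1100 + 53
83: 86953 = 83·1047 + 52
89: 86953 = 89·977

89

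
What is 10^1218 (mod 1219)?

876

10^1 ≡ 10 (mod 1219)
10^2 ≡ 10^2 = 100 ≡ 100 (mod 1219)
10^4 ≡ 100^2 = 10000 ≡ 248 (mod 1219)
10^8 ≡ 248^2 = 61504 ≡ 554 (mod 1219)
10^16 ≡ 554^2 = 306916 ≡ 947 (mod 1219)
10^32 ≡ 947^2 = 896809 ≡ 844 (mod 1219)
10^64 ≡ 844^2 = 712336 ≡ 440 (mod 1219)
10^128 ≡ 440^2 = 193600 ≡ 998 (mod 1219)
10^256 ≡ 998^2 = 996004 ≡ 81 (mod 1219)
10^512 ≡ 81^2 = 6561 ≡ 466 (mod 1219)
10^1024 ≡ 466^2 = 217156 ≡ 174 (mod 1219)
1218 = 1024 + 128 + 64 + 2 in binary powers of 2.
So 10^1218 ≡ 174 · 998 · 440 · 100 ≡ 876 (mod 1219).
Since 876 ≠ 1, base 10 is a Fermat witness: 1219 is composite.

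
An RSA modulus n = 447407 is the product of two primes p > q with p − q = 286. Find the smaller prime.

541

Since p = q + 286, we have 447407 = q(q + 286), so q² + 286q − 447407 = 0.
Discriminant: 286² + 4·447407 = 81796 + 1789628 = 1871424; √1871424 = 1368.
q = (−286 + 1368)/2 = 541, and p = q + 286 = 827.
Check: 541 · 827 = 447407.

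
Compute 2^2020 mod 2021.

2^1 ≡ 2 (mod 2021)
2^2 ≡ 2^2 = 4 ≡ 4 (mod 2021)
2^4 ≡ 4^2 = 16 ≡ 16 (mod 2021)
2^8 ≡ 16^2 = 256 ≡ 256 (mod 2021)
2^16 ≡ 256^2 = 65536 ≡ 864 (mod 2021)
2^32 ≡ 864^2 = 746496 ≡ 747 (mod 2021)
2^64 ≡ 747^2 = 558009 ≡ 213 (mod 2021)
2^128 ≡ 213^2 = 45369 ≡ 907 (mod 2021)
2^256 ≡ 907^2 = 822649 ≡ 102 (mod 2021)
2^512 ≡ 102^2 = 10404 ≡ 299 (mod 2021)
2^1024 ≡ 299^2 = 89401 ≡ 477 (mod 2021)
2020 = 1024 + 512 + 256 + 128 + 64 + 32 + 4 in binary powers of 2.
So 2^2020 ≡ 477 · 299 · 102 · 907 · 213 · 747 · 16 ≡ 661 (mod 2021).
Since 661 ≠ 1, base 2 is a Fermat witness: 2021 is composite.

661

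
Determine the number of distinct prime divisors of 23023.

23023 = 7 · 3289
3289 = 11 · 299
299 = 13 · 23
23023 = 7 · 11 · 13 · 23, which has 4 distinct prime factors.

4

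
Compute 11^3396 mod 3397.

699

11^1 ≡ 11 (mod 3397)
11^2 ≡ 11^2 = 121 ≡ 121 (mod 3397)
11^4 ≡ 121^2 = 14641 ≡ 1053 (mod 3397)
11^8 ≡ 1053^2 = 1108809 ≡ 1387 (mod 3397)
11^16 ≡ 1387^2 = 1923769 ≡ 1067 (mod 3397)
11^32 ≡ 1067^2 = 1138489 ≡ 494 (mod 3397)
11^64 ≡ 494^2 = 244036 ≡ 2849 (mod 3397)
11^128 ≡ 2849^2 = 8116801 ≡ 1368 (mod 3397)
11^256 ≡ 1368^2 = 1871424 ≡ 3074 (mod 3397)
11^512 ≡ 3074^2 = 9449476 ≡ 2419 (mod 3397)
11^1024 ≡ 2419^2 = 5851561 ≡ 1927 (mod 3397)
11^2048 ≡ 1927^2 = 3713329 ≡ 408 (mod 3397)
3396 = 2048 + 1024 + 256 + 64 + 4 in binary powers of 2.
So 11^3396 ≡ 408 · 1927 · 3074 · 2849 · 1053 ≡ 699 (mod 3397).
Since 699 ≠ 1, base 11 is a Fermat witness: 3397 is composite.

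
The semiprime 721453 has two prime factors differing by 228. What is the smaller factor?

Since p = q + 228, we have 721453 = q(q + 228), so q² + 228q − 721453 = 0.
Discriminant: 228² + 4·721453 = 51984 + 2885812 = 2937796; √2937796 = 1714.
q = (−228 + 1714)/2 = 743, and p = q + 228 = 971.
Check: 743 · 971 = 721453.

743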